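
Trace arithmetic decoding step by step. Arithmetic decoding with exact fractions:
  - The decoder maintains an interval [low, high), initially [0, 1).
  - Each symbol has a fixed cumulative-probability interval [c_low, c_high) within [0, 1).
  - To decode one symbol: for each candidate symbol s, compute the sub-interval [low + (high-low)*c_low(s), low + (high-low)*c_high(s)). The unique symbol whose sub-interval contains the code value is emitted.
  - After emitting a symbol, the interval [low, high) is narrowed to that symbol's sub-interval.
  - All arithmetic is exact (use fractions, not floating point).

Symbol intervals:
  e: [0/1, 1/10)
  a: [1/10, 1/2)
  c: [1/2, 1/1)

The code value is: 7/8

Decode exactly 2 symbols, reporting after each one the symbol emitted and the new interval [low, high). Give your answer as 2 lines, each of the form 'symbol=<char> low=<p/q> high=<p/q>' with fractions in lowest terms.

Step 1: interval [0/1, 1/1), width = 1/1 - 0/1 = 1/1
  'e': [0/1 + 1/1*0/1, 0/1 + 1/1*1/10) = [0/1, 1/10)
  'a': [0/1 + 1/1*1/10, 0/1 + 1/1*1/2) = [1/10, 1/2)
  'c': [0/1 + 1/1*1/2, 0/1 + 1/1*1/1) = [1/2, 1/1) <- contains code 7/8
  emit 'c', narrow to [1/2, 1/1)
Step 2: interval [1/2, 1/1), width = 1/1 - 1/2 = 1/2
  'e': [1/2 + 1/2*0/1, 1/2 + 1/2*1/10) = [1/2, 11/20)
  'a': [1/2 + 1/2*1/10, 1/2 + 1/2*1/2) = [11/20, 3/4)
  'c': [1/2 + 1/2*1/2, 1/2 + 1/2*1/1) = [3/4, 1/1) <- contains code 7/8
  emit 'c', narrow to [3/4, 1/1)

Answer: symbol=c low=1/2 high=1/1
symbol=c low=3/4 high=1/1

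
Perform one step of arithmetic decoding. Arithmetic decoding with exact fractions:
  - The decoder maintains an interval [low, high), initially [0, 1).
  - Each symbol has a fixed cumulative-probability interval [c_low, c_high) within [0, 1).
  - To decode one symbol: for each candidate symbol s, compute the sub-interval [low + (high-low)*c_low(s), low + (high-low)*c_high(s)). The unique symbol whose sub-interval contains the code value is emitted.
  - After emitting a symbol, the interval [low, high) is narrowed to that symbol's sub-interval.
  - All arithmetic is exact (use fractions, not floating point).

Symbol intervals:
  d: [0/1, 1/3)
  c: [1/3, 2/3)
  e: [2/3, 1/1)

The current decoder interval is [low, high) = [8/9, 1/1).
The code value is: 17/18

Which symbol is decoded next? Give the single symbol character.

Interval width = high − low = 1/1 − 8/9 = 1/9
Scaled code = (code − low) / width = (17/18 − 8/9) / 1/9 = 1/2
  d: [0/1, 1/3) 
  c: [1/3, 2/3) ← scaled code falls here ✓
  e: [2/3, 1/1) 

Answer: c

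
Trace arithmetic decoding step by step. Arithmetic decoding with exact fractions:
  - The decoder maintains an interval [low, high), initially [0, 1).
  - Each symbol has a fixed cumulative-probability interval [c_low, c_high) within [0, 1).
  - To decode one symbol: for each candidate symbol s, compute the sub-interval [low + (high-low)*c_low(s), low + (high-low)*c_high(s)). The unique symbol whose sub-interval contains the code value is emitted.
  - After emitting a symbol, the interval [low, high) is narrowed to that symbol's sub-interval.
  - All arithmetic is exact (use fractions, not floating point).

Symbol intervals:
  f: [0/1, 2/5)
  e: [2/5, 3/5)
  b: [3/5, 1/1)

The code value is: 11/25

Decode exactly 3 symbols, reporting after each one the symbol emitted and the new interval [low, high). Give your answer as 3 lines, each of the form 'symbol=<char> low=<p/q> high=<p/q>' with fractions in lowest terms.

Step 1: interval [0/1, 1/1), width = 1/1 - 0/1 = 1/1
  'f': [0/1 + 1/1*0/1, 0/1 + 1/1*2/5) = [0/1, 2/5)
  'e': [0/1 + 1/1*2/5, 0/1 + 1/1*3/5) = [2/5, 3/5) <- contains code 11/25
  'b': [0/1 + 1/1*3/5, 0/1 + 1/1*1/1) = [3/5, 1/1)
  emit 'e', narrow to [2/5, 3/5)
Step 2: interval [2/5, 3/5), width = 3/5 - 2/5 = 1/5
  'f': [2/5 + 1/5*0/1, 2/5 + 1/5*2/5) = [2/5, 12/25) <- contains code 11/25
  'e': [2/5 + 1/5*2/5, 2/5 + 1/5*3/5) = [12/25, 13/25)
  'b': [2/5 + 1/5*3/5, 2/5 + 1/5*1/1) = [13/25, 3/5)
  emit 'f', narrow to [2/5, 12/25)
Step 3: interval [2/5, 12/25), width = 12/25 - 2/5 = 2/25
  'f': [2/5 + 2/25*0/1, 2/5 + 2/25*2/5) = [2/5, 54/125)
  'e': [2/5 + 2/25*2/5, 2/5 + 2/25*3/5) = [54/125, 56/125) <- contains code 11/25
  'b': [2/5 + 2/25*3/5, 2/5 + 2/25*1/1) = [56/125, 12/25)
  emit 'e', narrow to [54/125, 56/125)

Answer: symbol=e low=2/5 high=3/5
symbol=f low=2/5 high=12/25
symbol=e low=54/125 high=56/125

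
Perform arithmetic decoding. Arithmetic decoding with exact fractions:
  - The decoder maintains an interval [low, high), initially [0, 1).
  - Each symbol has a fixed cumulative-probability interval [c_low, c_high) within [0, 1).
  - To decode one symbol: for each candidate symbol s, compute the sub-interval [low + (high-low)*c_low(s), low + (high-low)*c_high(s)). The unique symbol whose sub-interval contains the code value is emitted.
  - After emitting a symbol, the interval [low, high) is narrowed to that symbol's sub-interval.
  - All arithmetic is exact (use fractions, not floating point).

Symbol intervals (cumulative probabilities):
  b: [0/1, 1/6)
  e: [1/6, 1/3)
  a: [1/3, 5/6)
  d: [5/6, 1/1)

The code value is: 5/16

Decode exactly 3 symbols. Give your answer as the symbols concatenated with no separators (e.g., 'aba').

Step 1: interval [0/1, 1/1), width = 1/1 - 0/1 = 1/1
  'b': [0/1 + 1/1*0/1, 0/1 + 1/1*1/6) = [0/1, 1/6)
  'e': [0/1 + 1/1*1/6, 0/1 + 1/1*1/3) = [1/6, 1/3) <- contains code 5/16
  'a': [0/1 + 1/1*1/3, 0/1 + 1/1*5/6) = [1/3, 5/6)
  'd': [0/1 + 1/1*5/6, 0/1 + 1/1*1/1) = [5/6, 1/1)
  emit 'e', narrow to [1/6, 1/3)
Step 2: interval [1/6, 1/3), width = 1/3 - 1/6 = 1/6
  'b': [1/6 + 1/6*0/1, 1/6 + 1/6*1/6) = [1/6, 7/36)
  'e': [1/6 + 1/6*1/6, 1/6 + 1/6*1/3) = [7/36, 2/9)
  'a': [1/6 + 1/6*1/3, 1/6 + 1/6*5/6) = [2/9, 11/36)
  'd': [1/6 + 1/6*5/6, 1/6 + 1/6*1/1) = [11/36, 1/3) <- contains code 5/16
  emit 'd', narrow to [11/36, 1/3)
Step 3: interval [11/36, 1/3), width = 1/3 - 11/36 = 1/36
  'b': [11/36 + 1/36*0/1, 11/36 + 1/36*1/6) = [11/36, 67/216)
  'e': [11/36 + 1/36*1/6, 11/36 + 1/36*1/3) = [67/216, 17/54) <- contains code 5/16
  'a': [11/36 + 1/36*1/3, 11/36 + 1/36*5/6) = [17/54, 71/216)
  'd': [11/36 + 1/36*5/6, 11/36 + 1/36*1/1) = [71/216, 1/3)
  emit 'e', narrow to [67/216, 17/54)

Answer: ede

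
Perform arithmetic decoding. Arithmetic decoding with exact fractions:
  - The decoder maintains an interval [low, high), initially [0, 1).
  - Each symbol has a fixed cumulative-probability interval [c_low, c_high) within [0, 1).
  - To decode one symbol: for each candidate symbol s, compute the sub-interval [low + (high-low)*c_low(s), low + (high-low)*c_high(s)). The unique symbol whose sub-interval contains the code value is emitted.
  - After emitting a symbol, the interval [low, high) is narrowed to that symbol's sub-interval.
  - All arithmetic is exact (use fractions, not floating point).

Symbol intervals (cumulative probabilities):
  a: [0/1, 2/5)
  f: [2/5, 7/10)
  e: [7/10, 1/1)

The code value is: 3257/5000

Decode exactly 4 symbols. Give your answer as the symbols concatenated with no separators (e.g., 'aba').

Answer: fefa

Derivation:
Step 1: interval [0/1, 1/1), width = 1/1 - 0/1 = 1/1
  'a': [0/1 + 1/1*0/1, 0/1 + 1/1*2/5) = [0/1, 2/5)
  'f': [0/1 + 1/1*2/5, 0/1 + 1/1*7/10) = [2/5, 7/10) <- contains code 3257/5000
  'e': [0/1 + 1/1*7/10, 0/1 + 1/1*1/1) = [7/10, 1/1)
  emit 'f', narrow to [2/5, 7/10)
Step 2: interval [2/5, 7/10), width = 7/10 - 2/5 = 3/10
  'a': [2/5 + 3/10*0/1, 2/5 + 3/10*2/5) = [2/5, 13/25)
  'f': [2/5 + 3/10*2/5, 2/5 + 3/10*7/10) = [13/25, 61/100)
  'e': [2/5 + 3/10*7/10, 2/5 + 3/10*1/1) = [61/100, 7/10) <- contains code 3257/5000
  emit 'e', narrow to [61/100, 7/10)
Step 3: interval [61/100, 7/10), width = 7/10 - 61/100 = 9/100
  'a': [61/100 + 9/100*0/1, 61/100 + 9/100*2/5) = [61/100, 323/500)
  'f': [61/100 + 9/100*2/5, 61/100 + 9/100*7/10) = [323/500, 673/1000) <- contains code 3257/5000
  'e': [61/100 + 9/100*7/10, 61/100 + 9/100*1/1) = [673/1000, 7/10)
  emit 'f', narrow to [323/500, 673/1000)
Step 4: interval [323/500, 673/1000), width = 673/1000 - 323/500 = 27/1000
  'a': [323/500 + 27/1000*0/1, 323/500 + 27/1000*2/5) = [323/500, 821/1250) <- contains code 3257/5000
  'f': [323/500 + 27/1000*2/5, 323/500 + 27/1000*7/10) = [821/1250, 6649/10000)
  'e': [323/500 + 27/1000*7/10, 323/500 + 27/1000*1/1) = [6649/10000, 673/1000)
  emit 'a', narrow to [323/500, 821/1250)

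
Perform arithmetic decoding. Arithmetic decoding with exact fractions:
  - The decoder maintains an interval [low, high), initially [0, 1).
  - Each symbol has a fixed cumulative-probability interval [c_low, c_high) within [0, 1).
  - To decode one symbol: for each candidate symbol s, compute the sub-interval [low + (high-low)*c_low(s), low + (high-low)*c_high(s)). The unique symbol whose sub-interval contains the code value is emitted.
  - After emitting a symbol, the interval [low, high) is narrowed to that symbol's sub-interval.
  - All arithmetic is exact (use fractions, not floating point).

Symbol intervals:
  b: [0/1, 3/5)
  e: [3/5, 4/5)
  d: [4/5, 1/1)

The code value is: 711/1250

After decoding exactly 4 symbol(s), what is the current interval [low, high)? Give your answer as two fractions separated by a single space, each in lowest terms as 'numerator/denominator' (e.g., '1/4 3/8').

Answer: 354/625 357/625

Derivation:
Step 1: interval [0/1, 1/1), width = 1/1 - 0/1 = 1/1
  'b': [0/1 + 1/1*0/1, 0/1 + 1/1*3/5) = [0/1, 3/5) <- contains code 711/1250
  'e': [0/1 + 1/1*3/5, 0/1 + 1/1*4/5) = [3/5, 4/5)
  'd': [0/1 + 1/1*4/5, 0/1 + 1/1*1/1) = [4/5, 1/1)
  emit 'b', narrow to [0/1, 3/5)
Step 2: interval [0/1, 3/5), width = 3/5 - 0/1 = 3/5
  'b': [0/1 + 3/5*0/1, 0/1 + 3/5*3/5) = [0/1, 9/25)
  'e': [0/1 + 3/5*3/5, 0/1 + 3/5*4/5) = [9/25, 12/25)
  'd': [0/1 + 3/5*4/5, 0/1 + 3/5*1/1) = [12/25, 3/5) <- contains code 711/1250
  emit 'd', narrow to [12/25, 3/5)
Step 3: interval [12/25, 3/5), width = 3/5 - 12/25 = 3/25
  'b': [12/25 + 3/25*0/1, 12/25 + 3/25*3/5) = [12/25, 69/125)
  'e': [12/25 + 3/25*3/5, 12/25 + 3/25*4/5) = [69/125, 72/125) <- contains code 711/1250
  'd': [12/25 + 3/25*4/5, 12/25 + 3/25*1/1) = [72/125, 3/5)
  emit 'e', narrow to [69/125, 72/125)
Step 4: interval [69/125, 72/125), width = 72/125 - 69/125 = 3/125
  'b': [69/125 + 3/125*0/1, 69/125 + 3/125*3/5) = [69/125, 354/625)
  'e': [69/125 + 3/125*3/5, 69/125 + 3/125*4/5) = [354/625, 357/625) <- contains code 711/1250
  'd': [69/125 + 3/125*4/5, 69/125 + 3/125*1/1) = [357/625, 72/125)
  emit 'e', narrow to [354/625, 357/625)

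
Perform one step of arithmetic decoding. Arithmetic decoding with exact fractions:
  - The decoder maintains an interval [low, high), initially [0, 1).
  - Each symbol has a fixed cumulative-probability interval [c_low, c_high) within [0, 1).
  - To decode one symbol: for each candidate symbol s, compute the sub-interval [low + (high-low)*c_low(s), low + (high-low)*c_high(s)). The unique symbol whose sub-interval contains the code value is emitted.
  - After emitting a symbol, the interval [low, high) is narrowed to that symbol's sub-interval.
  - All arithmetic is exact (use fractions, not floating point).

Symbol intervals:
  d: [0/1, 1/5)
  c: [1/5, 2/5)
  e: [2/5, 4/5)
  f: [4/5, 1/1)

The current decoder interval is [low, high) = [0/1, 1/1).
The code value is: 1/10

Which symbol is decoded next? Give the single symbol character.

Answer: d

Derivation:
Interval width = high − low = 1/1 − 0/1 = 1/1
Scaled code = (code − low) / width = (1/10 − 0/1) / 1/1 = 1/10
  d: [0/1, 1/5) ← scaled code falls here ✓
  c: [1/5, 2/5) 
  e: [2/5, 4/5) 
  f: [4/5, 1/1) 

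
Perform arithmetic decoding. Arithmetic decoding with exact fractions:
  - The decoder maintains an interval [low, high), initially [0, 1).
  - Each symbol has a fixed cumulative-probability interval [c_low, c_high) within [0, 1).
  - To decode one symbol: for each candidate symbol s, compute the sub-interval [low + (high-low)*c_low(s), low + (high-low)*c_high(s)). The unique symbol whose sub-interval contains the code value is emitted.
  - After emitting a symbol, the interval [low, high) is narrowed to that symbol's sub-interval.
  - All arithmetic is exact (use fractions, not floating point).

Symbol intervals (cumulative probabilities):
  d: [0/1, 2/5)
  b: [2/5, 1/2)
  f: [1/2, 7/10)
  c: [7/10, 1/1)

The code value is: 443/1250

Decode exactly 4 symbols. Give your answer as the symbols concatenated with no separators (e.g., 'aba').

Step 1: interval [0/1, 1/1), width = 1/1 - 0/1 = 1/1
  'd': [0/1 + 1/1*0/1, 0/1 + 1/1*2/5) = [0/1, 2/5) <- contains code 443/1250
  'b': [0/1 + 1/1*2/5, 0/1 + 1/1*1/2) = [2/5, 1/2)
  'f': [0/1 + 1/1*1/2, 0/1 + 1/1*7/10) = [1/2, 7/10)
  'c': [0/1 + 1/1*7/10, 0/1 + 1/1*1/1) = [7/10, 1/1)
  emit 'd', narrow to [0/1, 2/5)
Step 2: interval [0/1, 2/5), width = 2/5 - 0/1 = 2/5
  'd': [0/1 + 2/5*0/1, 0/1 + 2/5*2/5) = [0/1, 4/25)
  'b': [0/1 + 2/5*2/5, 0/1 + 2/5*1/2) = [4/25, 1/5)
  'f': [0/1 + 2/5*1/2, 0/1 + 2/5*7/10) = [1/5, 7/25)
  'c': [0/1 + 2/5*7/10, 0/1 + 2/5*1/1) = [7/25, 2/5) <- contains code 443/1250
  emit 'c', narrow to [7/25, 2/5)
Step 3: interval [7/25, 2/5), width = 2/5 - 7/25 = 3/25
  'd': [7/25 + 3/25*0/1, 7/25 + 3/25*2/5) = [7/25, 41/125)
  'b': [7/25 + 3/25*2/5, 7/25 + 3/25*1/2) = [41/125, 17/50)
  'f': [7/25 + 3/25*1/2, 7/25 + 3/25*7/10) = [17/50, 91/250) <- contains code 443/1250
  'c': [7/25 + 3/25*7/10, 7/25 + 3/25*1/1) = [91/250, 2/5)
  emit 'f', narrow to [17/50, 91/250)
Step 4: interval [17/50, 91/250), width = 91/250 - 17/50 = 3/125
  'd': [17/50 + 3/125*0/1, 17/50 + 3/125*2/5) = [17/50, 437/1250)
  'b': [17/50 + 3/125*2/5, 17/50 + 3/125*1/2) = [437/1250, 44/125)
  'f': [17/50 + 3/125*1/2, 17/50 + 3/125*7/10) = [44/125, 223/625) <- contains code 443/1250
  'c': [17/50 + 3/125*7/10, 17/50 + 3/125*1/1) = [223/625, 91/250)
  emit 'f', narrow to [44/125, 223/625)

Answer: dcff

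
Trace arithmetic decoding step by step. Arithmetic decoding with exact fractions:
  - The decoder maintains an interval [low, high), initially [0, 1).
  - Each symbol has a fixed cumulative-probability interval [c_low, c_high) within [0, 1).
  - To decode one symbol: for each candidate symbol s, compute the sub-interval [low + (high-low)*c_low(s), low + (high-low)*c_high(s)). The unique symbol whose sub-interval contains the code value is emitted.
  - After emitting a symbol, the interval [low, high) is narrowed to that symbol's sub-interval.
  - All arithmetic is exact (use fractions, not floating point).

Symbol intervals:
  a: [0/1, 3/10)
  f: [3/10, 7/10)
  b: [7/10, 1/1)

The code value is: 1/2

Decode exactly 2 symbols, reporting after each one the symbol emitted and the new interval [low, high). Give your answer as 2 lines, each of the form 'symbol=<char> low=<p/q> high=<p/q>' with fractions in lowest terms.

Answer: symbol=f low=3/10 high=7/10
symbol=f low=21/50 high=29/50

Derivation:
Step 1: interval [0/1, 1/1), width = 1/1 - 0/1 = 1/1
  'a': [0/1 + 1/1*0/1, 0/1 + 1/1*3/10) = [0/1, 3/10)
  'f': [0/1 + 1/1*3/10, 0/1 + 1/1*7/10) = [3/10, 7/10) <- contains code 1/2
  'b': [0/1 + 1/1*7/10, 0/1 + 1/1*1/1) = [7/10, 1/1)
  emit 'f', narrow to [3/10, 7/10)
Step 2: interval [3/10, 7/10), width = 7/10 - 3/10 = 2/5
  'a': [3/10 + 2/5*0/1, 3/10 + 2/5*3/10) = [3/10, 21/50)
  'f': [3/10 + 2/5*3/10, 3/10 + 2/5*7/10) = [21/50, 29/50) <- contains code 1/2
  'b': [3/10 + 2/5*7/10, 3/10 + 2/5*1/1) = [29/50, 7/10)
  emit 'f', narrow to [21/50, 29/50)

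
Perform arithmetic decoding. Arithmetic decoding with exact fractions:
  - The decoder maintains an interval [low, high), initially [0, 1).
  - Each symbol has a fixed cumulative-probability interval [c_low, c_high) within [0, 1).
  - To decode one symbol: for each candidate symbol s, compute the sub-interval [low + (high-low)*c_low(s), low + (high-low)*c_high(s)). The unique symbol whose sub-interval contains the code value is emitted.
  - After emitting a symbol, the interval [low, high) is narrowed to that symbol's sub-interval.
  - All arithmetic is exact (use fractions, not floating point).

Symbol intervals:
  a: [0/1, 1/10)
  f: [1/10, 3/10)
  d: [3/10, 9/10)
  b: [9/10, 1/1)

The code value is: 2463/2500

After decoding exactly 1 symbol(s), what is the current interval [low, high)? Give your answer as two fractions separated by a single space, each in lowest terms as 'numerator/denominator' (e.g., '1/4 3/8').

Step 1: interval [0/1, 1/1), width = 1/1 - 0/1 = 1/1
  'a': [0/1 + 1/1*0/1, 0/1 + 1/1*1/10) = [0/1, 1/10)
  'f': [0/1 + 1/1*1/10, 0/1 + 1/1*3/10) = [1/10, 3/10)
  'd': [0/1 + 1/1*3/10, 0/1 + 1/1*9/10) = [3/10, 9/10)
  'b': [0/1 + 1/1*9/10, 0/1 + 1/1*1/1) = [9/10, 1/1) <- contains code 2463/2500
  emit 'b', narrow to [9/10, 1/1)

Answer: 9/10 1/1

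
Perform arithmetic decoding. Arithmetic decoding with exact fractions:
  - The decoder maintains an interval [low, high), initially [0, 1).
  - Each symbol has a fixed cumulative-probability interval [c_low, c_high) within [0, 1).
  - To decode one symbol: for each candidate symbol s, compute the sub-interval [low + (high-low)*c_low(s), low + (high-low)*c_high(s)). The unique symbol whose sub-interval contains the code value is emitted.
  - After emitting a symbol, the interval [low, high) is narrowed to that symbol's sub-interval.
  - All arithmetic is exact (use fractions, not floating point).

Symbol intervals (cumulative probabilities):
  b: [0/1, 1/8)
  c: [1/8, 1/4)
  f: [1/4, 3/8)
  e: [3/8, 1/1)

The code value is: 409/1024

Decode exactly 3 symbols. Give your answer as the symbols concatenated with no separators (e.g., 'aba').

Step 1: interval [0/1, 1/1), width = 1/1 - 0/1 = 1/1
  'b': [0/1 + 1/1*0/1, 0/1 + 1/1*1/8) = [0/1, 1/8)
  'c': [0/1 + 1/1*1/8, 0/1 + 1/1*1/4) = [1/8, 1/4)
  'f': [0/1 + 1/1*1/4, 0/1 + 1/1*3/8) = [1/4, 3/8)
  'e': [0/1 + 1/1*3/8, 0/1 + 1/1*1/1) = [3/8, 1/1) <- contains code 409/1024
  emit 'e', narrow to [3/8, 1/1)
Step 2: interval [3/8, 1/1), width = 1/1 - 3/8 = 5/8
  'b': [3/8 + 5/8*0/1, 3/8 + 5/8*1/8) = [3/8, 29/64) <- contains code 409/1024
  'c': [3/8 + 5/8*1/8, 3/8 + 5/8*1/4) = [29/64, 17/32)
  'f': [3/8 + 5/8*1/4, 3/8 + 5/8*3/8) = [17/32, 39/64)
  'e': [3/8 + 5/8*3/8, 3/8 + 5/8*1/1) = [39/64, 1/1)
  emit 'b', narrow to [3/8, 29/64)
Step 3: interval [3/8, 29/64), width = 29/64 - 3/8 = 5/64
  'b': [3/8 + 5/64*0/1, 3/8 + 5/64*1/8) = [3/8, 197/512)
  'c': [3/8 + 5/64*1/8, 3/8 + 5/64*1/4) = [197/512, 101/256)
  'f': [3/8 + 5/64*1/4, 3/8 + 5/64*3/8) = [101/256, 207/512) <- contains code 409/1024
  'e': [3/8 + 5/64*3/8, 3/8 + 5/64*1/1) = [207/512, 29/64)
  emit 'f', narrow to [101/256, 207/512)

Answer: ebf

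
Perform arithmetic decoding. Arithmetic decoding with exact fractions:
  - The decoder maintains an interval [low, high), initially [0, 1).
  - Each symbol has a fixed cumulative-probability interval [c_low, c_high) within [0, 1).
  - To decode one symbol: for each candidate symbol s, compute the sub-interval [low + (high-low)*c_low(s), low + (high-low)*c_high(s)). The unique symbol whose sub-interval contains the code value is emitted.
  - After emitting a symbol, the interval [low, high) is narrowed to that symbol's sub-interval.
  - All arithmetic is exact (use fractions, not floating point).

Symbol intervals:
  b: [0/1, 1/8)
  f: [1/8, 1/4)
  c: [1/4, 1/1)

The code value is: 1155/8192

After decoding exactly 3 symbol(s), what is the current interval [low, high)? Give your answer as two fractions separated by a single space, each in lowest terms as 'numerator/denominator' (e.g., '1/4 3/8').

Step 1: interval [0/1, 1/1), width = 1/1 - 0/1 = 1/1
  'b': [0/1 + 1/1*0/1, 0/1 + 1/1*1/8) = [0/1, 1/8)
  'f': [0/1 + 1/1*1/8, 0/1 + 1/1*1/4) = [1/8, 1/4) <- contains code 1155/8192
  'c': [0/1 + 1/1*1/4, 0/1 + 1/1*1/1) = [1/4, 1/1)
  emit 'f', narrow to [1/8, 1/4)
Step 2: interval [1/8, 1/4), width = 1/4 - 1/8 = 1/8
  'b': [1/8 + 1/8*0/1, 1/8 + 1/8*1/8) = [1/8, 9/64)
  'f': [1/8 + 1/8*1/8, 1/8 + 1/8*1/4) = [9/64, 5/32) <- contains code 1155/8192
  'c': [1/8 + 1/8*1/4, 1/8 + 1/8*1/1) = [5/32, 1/4)
  emit 'f', narrow to [9/64, 5/32)
Step 3: interval [9/64, 5/32), width = 5/32 - 9/64 = 1/64
  'b': [9/64 + 1/64*0/1, 9/64 + 1/64*1/8) = [9/64, 73/512) <- contains code 1155/8192
  'f': [9/64 + 1/64*1/8, 9/64 + 1/64*1/4) = [73/512, 37/256)
  'c': [9/64 + 1/64*1/4, 9/64 + 1/64*1/1) = [37/256, 5/32)
  emit 'b', narrow to [9/64, 73/512)

Answer: 9/64 73/512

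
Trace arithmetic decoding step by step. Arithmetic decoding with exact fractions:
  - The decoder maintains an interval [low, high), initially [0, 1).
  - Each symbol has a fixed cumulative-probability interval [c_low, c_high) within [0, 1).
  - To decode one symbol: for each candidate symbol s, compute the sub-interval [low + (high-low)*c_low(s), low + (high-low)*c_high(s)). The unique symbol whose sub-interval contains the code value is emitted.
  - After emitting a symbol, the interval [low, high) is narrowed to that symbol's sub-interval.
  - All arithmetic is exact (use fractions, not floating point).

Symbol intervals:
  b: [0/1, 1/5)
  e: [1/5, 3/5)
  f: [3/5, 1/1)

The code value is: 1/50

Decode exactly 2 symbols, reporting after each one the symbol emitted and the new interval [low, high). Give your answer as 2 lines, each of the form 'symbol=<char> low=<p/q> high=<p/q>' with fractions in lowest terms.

Step 1: interval [0/1, 1/1), width = 1/1 - 0/1 = 1/1
  'b': [0/1 + 1/1*0/1, 0/1 + 1/1*1/5) = [0/1, 1/5) <- contains code 1/50
  'e': [0/1 + 1/1*1/5, 0/1 + 1/1*3/5) = [1/5, 3/5)
  'f': [0/1 + 1/1*3/5, 0/1 + 1/1*1/1) = [3/5, 1/1)
  emit 'b', narrow to [0/1, 1/5)
Step 2: interval [0/1, 1/5), width = 1/5 - 0/1 = 1/5
  'b': [0/1 + 1/5*0/1, 0/1 + 1/5*1/5) = [0/1, 1/25) <- contains code 1/50
  'e': [0/1 + 1/5*1/5, 0/1 + 1/5*3/5) = [1/25, 3/25)
  'f': [0/1 + 1/5*3/5, 0/1 + 1/5*1/1) = [3/25, 1/5)
  emit 'b', narrow to [0/1, 1/25)

Answer: symbol=b low=0/1 high=1/5
symbol=b low=0/1 high=1/25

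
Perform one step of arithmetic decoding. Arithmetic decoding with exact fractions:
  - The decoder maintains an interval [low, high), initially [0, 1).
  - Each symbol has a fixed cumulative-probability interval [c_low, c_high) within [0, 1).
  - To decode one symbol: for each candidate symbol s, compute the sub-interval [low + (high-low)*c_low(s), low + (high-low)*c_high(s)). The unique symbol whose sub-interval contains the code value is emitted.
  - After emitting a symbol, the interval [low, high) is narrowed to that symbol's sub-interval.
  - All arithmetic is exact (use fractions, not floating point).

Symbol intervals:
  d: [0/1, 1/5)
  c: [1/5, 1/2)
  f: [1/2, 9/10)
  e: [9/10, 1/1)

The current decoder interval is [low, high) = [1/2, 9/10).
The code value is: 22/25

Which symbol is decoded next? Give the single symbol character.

Interval width = high − low = 9/10 − 1/2 = 2/5
Scaled code = (code − low) / width = (22/25 − 1/2) / 2/5 = 19/20
  d: [0/1, 1/5) 
  c: [1/5, 1/2) 
  f: [1/2, 9/10) 
  e: [9/10, 1/1) ← scaled code falls here ✓

Answer: e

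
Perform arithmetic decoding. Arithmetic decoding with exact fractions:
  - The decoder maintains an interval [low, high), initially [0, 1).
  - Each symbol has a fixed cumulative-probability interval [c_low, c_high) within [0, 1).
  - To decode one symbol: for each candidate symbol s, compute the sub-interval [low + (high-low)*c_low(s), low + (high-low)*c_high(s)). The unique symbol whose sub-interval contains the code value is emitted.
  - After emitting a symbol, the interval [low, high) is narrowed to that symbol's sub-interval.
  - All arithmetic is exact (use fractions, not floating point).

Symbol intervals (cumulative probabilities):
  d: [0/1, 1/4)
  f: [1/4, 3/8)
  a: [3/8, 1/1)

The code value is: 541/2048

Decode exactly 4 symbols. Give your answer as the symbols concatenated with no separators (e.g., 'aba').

Step 1: interval [0/1, 1/1), width = 1/1 - 0/1 = 1/1
  'd': [0/1 + 1/1*0/1, 0/1 + 1/1*1/4) = [0/1, 1/4)
  'f': [0/1 + 1/1*1/4, 0/1 + 1/1*3/8) = [1/4, 3/8) <- contains code 541/2048
  'a': [0/1 + 1/1*3/8, 0/1 + 1/1*1/1) = [3/8, 1/1)
  emit 'f', narrow to [1/4, 3/8)
Step 2: interval [1/4, 3/8), width = 3/8 - 1/4 = 1/8
  'd': [1/4 + 1/8*0/1, 1/4 + 1/8*1/4) = [1/4, 9/32) <- contains code 541/2048
  'f': [1/4 + 1/8*1/4, 1/4 + 1/8*3/8) = [9/32, 19/64)
  'a': [1/4 + 1/8*3/8, 1/4 + 1/8*1/1) = [19/64, 3/8)
  emit 'd', narrow to [1/4, 9/32)
Step 3: interval [1/4, 9/32), width = 9/32 - 1/4 = 1/32
  'd': [1/4 + 1/32*0/1, 1/4 + 1/32*1/4) = [1/4, 33/128)
  'f': [1/4 + 1/32*1/4, 1/4 + 1/32*3/8) = [33/128, 67/256)
  'a': [1/4 + 1/32*3/8, 1/4 + 1/32*1/1) = [67/256, 9/32) <- contains code 541/2048
  emit 'a', narrow to [67/256, 9/32)
Step 4: interval [67/256, 9/32), width = 9/32 - 67/256 = 5/256
  'd': [67/256 + 5/256*0/1, 67/256 + 5/256*1/4) = [67/256, 273/1024) <- contains code 541/2048
  'f': [67/256 + 5/256*1/4, 67/256 + 5/256*3/8) = [273/1024, 551/2048)
  'a': [67/256 + 5/256*3/8, 67/256 + 5/256*1/1) = [551/2048, 9/32)
  emit 'd', narrow to [67/256, 273/1024)

Answer: fdad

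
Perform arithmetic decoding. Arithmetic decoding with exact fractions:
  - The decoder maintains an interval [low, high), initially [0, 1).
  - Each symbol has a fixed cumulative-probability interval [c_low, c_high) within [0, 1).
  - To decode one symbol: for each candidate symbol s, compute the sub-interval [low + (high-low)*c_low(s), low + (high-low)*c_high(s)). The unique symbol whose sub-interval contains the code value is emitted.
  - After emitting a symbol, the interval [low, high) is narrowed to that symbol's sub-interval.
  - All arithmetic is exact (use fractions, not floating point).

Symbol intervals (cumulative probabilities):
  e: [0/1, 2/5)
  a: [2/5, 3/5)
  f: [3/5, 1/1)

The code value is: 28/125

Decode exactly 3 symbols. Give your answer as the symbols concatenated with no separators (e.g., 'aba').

Answer: eaf

Derivation:
Step 1: interval [0/1, 1/1), width = 1/1 - 0/1 = 1/1
  'e': [0/1 + 1/1*0/1, 0/1 + 1/1*2/5) = [0/1, 2/5) <- contains code 28/125
  'a': [0/1 + 1/1*2/5, 0/1 + 1/1*3/5) = [2/5, 3/5)
  'f': [0/1 + 1/1*3/5, 0/1 + 1/1*1/1) = [3/5, 1/1)
  emit 'e', narrow to [0/1, 2/5)
Step 2: interval [0/1, 2/5), width = 2/5 - 0/1 = 2/5
  'e': [0/1 + 2/5*0/1, 0/1 + 2/5*2/5) = [0/1, 4/25)
  'a': [0/1 + 2/5*2/5, 0/1 + 2/5*3/5) = [4/25, 6/25) <- contains code 28/125
  'f': [0/1 + 2/5*3/5, 0/1 + 2/5*1/1) = [6/25, 2/5)
  emit 'a', narrow to [4/25, 6/25)
Step 3: interval [4/25, 6/25), width = 6/25 - 4/25 = 2/25
  'e': [4/25 + 2/25*0/1, 4/25 + 2/25*2/5) = [4/25, 24/125)
  'a': [4/25 + 2/25*2/5, 4/25 + 2/25*3/5) = [24/125, 26/125)
  'f': [4/25 + 2/25*3/5, 4/25 + 2/25*1/1) = [26/125, 6/25) <- contains code 28/125
  emit 'f', narrow to [26/125, 6/25)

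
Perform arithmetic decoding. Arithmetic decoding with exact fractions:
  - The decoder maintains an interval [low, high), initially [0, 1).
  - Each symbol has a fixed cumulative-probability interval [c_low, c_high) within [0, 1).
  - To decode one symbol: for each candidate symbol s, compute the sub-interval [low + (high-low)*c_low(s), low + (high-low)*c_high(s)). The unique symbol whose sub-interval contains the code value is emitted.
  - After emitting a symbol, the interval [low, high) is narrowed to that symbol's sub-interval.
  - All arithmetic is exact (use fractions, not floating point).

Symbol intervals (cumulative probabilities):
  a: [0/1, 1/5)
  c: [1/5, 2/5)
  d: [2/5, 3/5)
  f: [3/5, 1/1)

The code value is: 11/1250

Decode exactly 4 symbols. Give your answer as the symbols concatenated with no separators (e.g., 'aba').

Step 1: interval [0/1, 1/1), width = 1/1 - 0/1 = 1/1
  'a': [0/1 + 1/1*0/1, 0/1 + 1/1*1/5) = [0/1, 1/5) <- contains code 11/1250
  'c': [0/1 + 1/1*1/5, 0/1 + 1/1*2/5) = [1/5, 2/5)
  'd': [0/1 + 1/1*2/5, 0/1 + 1/1*3/5) = [2/5, 3/5)
  'f': [0/1 + 1/1*3/5, 0/1 + 1/1*1/1) = [3/5, 1/1)
  emit 'a', narrow to [0/1, 1/5)
Step 2: interval [0/1, 1/5), width = 1/5 - 0/1 = 1/5
  'a': [0/1 + 1/5*0/1, 0/1 + 1/5*1/5) = [0/1, 1/25) <- contains code 11/1250
  'c': [0/1 + 1/5*1/5, 0/1 + 1/5*2/5) = [1/25, 2/25)
  'd': [0/1 + 1/5*2/5, 0/1 + 1/5*3/5) = [2/25, 3/25)
  'f': [0/1 + 1/5*3/5, 0/1 + 1/5*1/1) = [3/25, 1/5)
  emit 'a', narrow to [0/1, 1/25)
Step 3: interval [0/1, 1/25), width = 1/25 - 0/1 = 1/25
  'a': [0/1 + 1/25*0/1, 0/1 + 1/25*1/5) = [0/1, 1/125)
  'c': [0/1 + 1/25*1/5, 0/1 + 1/25*2/5) = [1/125, 2/125) <- contains code 11/1250
  'd': [0/1 + 1/25*2/5, 0/1 + 1/25*3/5) = [2/125, 3/125)
  'f': [0/1 + 1/25*3/5, 0/1 + 1/25*1/1) = [3/125, 1/25)
  emit 'c', narrow to [1/125, 2/125)
Step 4: interval [1/125, 2/125), width = 2/125 - 1/125 = 1/125
  'a': [1/125 + 1/125*0/1, 1/125 + 1/125*1/5) = [1/125, 6/625) <- contains code 11/1250
  'c': [1/125 + 1/125*1/5, 1/125 + 1/125*2/5) = [6/625, 7/625)
  'd': [1/125 + 1/125*2/5, 1/125 + 1/125*3/5) = [7/625, 8/625)
  'f': [1/125 + 1/125*3/5, 1/125 + 1/125*1/1) = [8/625, 2/125)
  emit 'a', narrow to [1/125, 6/625)

Answer: aaca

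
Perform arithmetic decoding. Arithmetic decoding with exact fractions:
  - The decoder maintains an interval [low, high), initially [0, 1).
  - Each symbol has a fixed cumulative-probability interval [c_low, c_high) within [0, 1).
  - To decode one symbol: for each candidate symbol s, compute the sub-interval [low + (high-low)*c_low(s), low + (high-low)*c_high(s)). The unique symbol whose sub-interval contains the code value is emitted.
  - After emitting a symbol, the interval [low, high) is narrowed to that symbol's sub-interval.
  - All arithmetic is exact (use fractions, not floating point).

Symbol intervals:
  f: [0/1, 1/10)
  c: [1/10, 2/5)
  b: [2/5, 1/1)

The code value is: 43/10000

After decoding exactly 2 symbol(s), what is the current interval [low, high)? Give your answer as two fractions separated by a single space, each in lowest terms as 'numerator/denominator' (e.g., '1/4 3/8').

Step 1: interval [0/1, 1/1), width = 1/1 - 0/1 = 1/1
  'f': [0/1 + 1/1*0/1, 0/1 + 1/1*1/10) = [0/1, 1/10) <- contains code 43/10000
  'c': [0/1 + 1/1*1/10, 0/1 + 1/1*2/5) = [1/10, 2/5)
  'b': [0/1 + 1/1*2/5, 0/1 + 1/1*1/1) = [2/5, 1/1)
  emit 'f', narrow to [0/1, 1/10)
Step 2: interval [0/1, 1/10), width = 1/10 - 0/1 = 1/10
  'f': [0/1 + 1/10*0/1, 0/1 + 1/10*1/10) = [0/1, 1/100) <- contains code 43/10000
  'c': [0/1 + 1/10*1/10, 0/1 + 1/10*2/5) = [1/100, 1/25)
  'b': [0/1 + 1/10*2/5, 0/1 + 1/10*1/1) = [1/25, 1/10)
  emit 'f', narrow to [0/1, 1/100)

Answer: 0/1 1/100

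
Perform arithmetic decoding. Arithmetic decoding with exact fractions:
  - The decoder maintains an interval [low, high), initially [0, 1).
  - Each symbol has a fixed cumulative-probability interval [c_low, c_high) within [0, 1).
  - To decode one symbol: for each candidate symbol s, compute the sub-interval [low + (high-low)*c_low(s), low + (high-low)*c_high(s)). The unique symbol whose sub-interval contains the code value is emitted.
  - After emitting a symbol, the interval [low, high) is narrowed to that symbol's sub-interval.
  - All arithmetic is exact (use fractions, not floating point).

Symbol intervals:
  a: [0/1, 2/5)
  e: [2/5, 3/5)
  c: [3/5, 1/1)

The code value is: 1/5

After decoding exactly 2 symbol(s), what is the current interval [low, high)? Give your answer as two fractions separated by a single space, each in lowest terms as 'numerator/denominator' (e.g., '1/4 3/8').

Step 1: interval [0/1, 1/1), width = 1/1 - 0/1 = 1/1
  'a': [0/1 + 1/1*0/1, 0/1 + 1/1*2/5) = [0/1, 2/5) <- contains code 1/5
  'e': [0/1 + 1/1*2/5, 0/1 + 1/1*3/5) = [2/5, 3/5)
  'c': [0/1 + 1/1*3/5, 0/1 + 1/1*1/1) = [3/5, 1/1)
  emit 'a', narrow to [0/1, 2/5)
Step 2: interval [0/1, 2/5), width = 2/5 - 0/1 = 2/5
  'a': [0/1 + 2/5*0/1, 0/1 + 2/5*2/5) = [0/1, 4/25)
  'e': [0/1 + 2/5*2/5, 0/1 + 2/5*3/5) = [4/25, 6/25) <- contains code 1/5
  'c': [0/1 + 2/5*3/5, 0/1 + 2/5*1/1) = [6/25, 2/5)
  emit 'e', narrow to [4/25, 6/25)

Answer: 4/25 6/25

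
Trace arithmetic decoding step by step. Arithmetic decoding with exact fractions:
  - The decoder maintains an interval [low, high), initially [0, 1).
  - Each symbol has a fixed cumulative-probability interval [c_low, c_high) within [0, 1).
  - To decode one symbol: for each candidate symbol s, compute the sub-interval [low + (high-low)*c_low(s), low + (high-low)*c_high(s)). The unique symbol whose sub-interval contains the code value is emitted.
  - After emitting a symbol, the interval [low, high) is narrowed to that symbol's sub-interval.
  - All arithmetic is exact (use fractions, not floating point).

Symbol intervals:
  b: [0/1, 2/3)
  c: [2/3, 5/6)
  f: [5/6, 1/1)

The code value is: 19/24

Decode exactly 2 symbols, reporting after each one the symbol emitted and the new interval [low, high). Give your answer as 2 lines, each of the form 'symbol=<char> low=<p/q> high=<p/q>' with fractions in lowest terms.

Answer: symbol=c low=2/3 high=5/6
symbol=c low=7/9 high=29/36

Derivation:
Step 1: interval [0/1, 1/1), width = 1/1 - 0/1 = 1/1
  'b': [0/1 + 1/1*0/1, 0/1 + 1/1*2/3) = [0/1, 2/3)
  'c': [0/1 + 1/1*2/3, 0/1 + 1/1*5/6) = [2/3, 5/6) <- contains code 19/24
  'f': [0/1 + 1/1*5/6, 0/1 + 1/1*1/1) = [5/6, 1/1)
  emit 'c', narrow to [2/3, 5/6)
Step 2: interval [2/3, 5/6), width = 5/6 - 2/3 = 1/6
  'b': [2/3 + 1/6*0/1, 2/3 + 1/6*2/3) = [2/3, 7/9)
  'c': [2/3 + 1/6*2/3, 2/3 + 1/6*5/6) = [7/9, 29/36) <- contains code 19/24
  'f': [2/3 + 1/6*5/6, 2/3 + 1/6*1/1) = [29/36, 5/6)
  emit 'c', narrow to [7/9, 29/36)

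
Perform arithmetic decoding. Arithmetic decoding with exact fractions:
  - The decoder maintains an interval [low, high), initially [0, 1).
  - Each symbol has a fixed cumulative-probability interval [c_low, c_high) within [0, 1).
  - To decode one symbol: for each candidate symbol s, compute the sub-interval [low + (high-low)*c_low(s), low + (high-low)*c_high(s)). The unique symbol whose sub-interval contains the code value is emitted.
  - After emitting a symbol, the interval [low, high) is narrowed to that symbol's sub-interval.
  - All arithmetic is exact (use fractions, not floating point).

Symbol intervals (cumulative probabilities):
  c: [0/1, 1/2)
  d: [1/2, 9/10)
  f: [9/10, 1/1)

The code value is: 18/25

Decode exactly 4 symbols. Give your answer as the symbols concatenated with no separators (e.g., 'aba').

Step 1: interval [0/1, 1/1), width = 1/1 - 0/1 = 1/1
  'c': [0/1 + 1/1*0/1, 0/1 + 1/1*1/2) = [0/1, 1/2)
  'd': [0/1 + 1/1*1/2, 0/1 + 1/1*9/10) = [1/2, 9/10) <- contains code 18/25
  'f': [0/1 + 1/1*9/10, 0/1 + 1/1*1/1) = [9/10, 1/1)
  emit 'd', narrow to [1/2, 9/10)
Step 2: interval [1/2, 9/10), width = 9/10 - 1/2 = 2/5
  'c': [1/2 + 2/5*0/1, 1/2 + 2/5*1/2) = [1/2, 7/10)
  'd': [1/2 + 2/5*1/2, 1/2 + 2/5*9/10) = [7/10, 43/50) <- contains code 18/25
  'f': [1/2 + 2/5*9/10, 1/2 + 2/5*1/1) = [43/50, 9/10)
  emit 'd', narrow to [7/10, 43/50)
Step 3: interval [7/10, 43/50), width = 43/50 - 7/10 = 4/25
  'c': [7/10 + 4/25*0/1, 7/10 + 4/25*1/2) = [7/10, 39/50) <- contains code 18/25
  'd': [7/10 + 4/25*1/2, 7/10 + 4/25*9/10) = [39/50, 211/250)
  'f': [7/10 + 4/25*9/10, 7/10 + 4/25*1/1) = [211/250, 43/50)
  emit 'c', narrow to [7/10, 39/50)
Step 4: interval [7/10, 39/50), width = 39/50 - 7/10 = 2/25
  'c': [7/10 + 2/25*0/1, 7/10 + 2/25*1/2) = [7/10, 37/50) <- contains code 18/25
  'd': [7/10 + 2/25*1/2, 7/10 + 2/25*9/10) = [37/50, 193/250)
  'f': [7/10 + 2/25*9/10, 7/10 + 2/25*1/1) = [193/250, 39/50)
  emit 'c', narrow to [7/10, 37/50)

Answer: ddcc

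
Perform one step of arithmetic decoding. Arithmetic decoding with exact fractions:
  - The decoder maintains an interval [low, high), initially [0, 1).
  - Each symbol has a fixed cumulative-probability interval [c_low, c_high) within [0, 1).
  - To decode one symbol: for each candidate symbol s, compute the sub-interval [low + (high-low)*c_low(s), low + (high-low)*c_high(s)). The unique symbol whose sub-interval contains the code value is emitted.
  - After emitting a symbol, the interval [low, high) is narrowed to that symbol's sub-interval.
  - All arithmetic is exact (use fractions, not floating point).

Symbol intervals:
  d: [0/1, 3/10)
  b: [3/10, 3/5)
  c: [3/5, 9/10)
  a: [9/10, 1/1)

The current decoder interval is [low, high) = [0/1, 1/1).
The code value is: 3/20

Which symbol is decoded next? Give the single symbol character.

Answer: d

Derivation:
Interval width = high − low = 1/1 − 0/1 = 1/1
Scaled code = (code − low) / width = (3/20 − 0/1) / 1/1 = 3/20
  d: [0/1, 3/10) ← scaled code falls here ✓
  b: [3/10, 3/5) 
  c: [3/5, 9/10) 
  a: [9/10, 1/1) 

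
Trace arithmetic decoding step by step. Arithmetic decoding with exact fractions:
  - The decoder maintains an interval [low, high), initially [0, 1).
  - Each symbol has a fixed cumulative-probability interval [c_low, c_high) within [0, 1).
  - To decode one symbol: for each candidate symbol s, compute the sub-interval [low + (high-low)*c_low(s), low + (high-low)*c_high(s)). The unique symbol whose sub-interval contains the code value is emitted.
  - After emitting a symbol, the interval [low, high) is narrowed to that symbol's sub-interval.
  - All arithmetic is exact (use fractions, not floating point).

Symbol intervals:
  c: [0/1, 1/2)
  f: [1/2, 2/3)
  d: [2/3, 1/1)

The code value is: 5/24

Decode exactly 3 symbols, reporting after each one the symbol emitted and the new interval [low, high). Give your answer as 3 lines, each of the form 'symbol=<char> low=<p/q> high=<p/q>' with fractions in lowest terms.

Step 1: interval [0/1, 1/1), width = 1/1 - 0/1 = 1/1
  'c': [0/1 + 1/1*0/1, 0/1 + 1/1*1/2) = [0/1, 1/2) <- contains code 5/24
  'f': [0/1 + 1/1*1/2, 0/1 + 1/1*2/3) = [1/2, 2/3)
  'd': [0/1 + 1/1*2/3, 0/1 + 1/1*1/1) = [2/3, 1/1)
  emit 'c', narrow to [0/1, 1/2)
Step 2: interval [0/1, 1/2), width = 1/2 - 0/1 = 1/2
  'c': [0/1 + 1/2*0/1, 0/1 + 1/2*1/2) = [0/1, 1/4) <- contains code 5/24
  'f': [0/1 + 1/2*1/2, 0/1 + 1/2*2/3) = [1/4, 1/3)
  'd': [0/1 + 1/2*2/3, 0/1 + 1/2*1/1) = [1/3, 1/2)
  emit 'c', narrow to [0/1, 1/4)
Step 3: interval [0/1, 1/4), width = 1/4 - 0/1 = 1/4
  'c': [0/1 + 1/4*0/1, 0/1 + 1/4*1/2) = [0/1, 1/8)
  'f': [0/1 + 1/4*1/2, 0/1 + 1/4*2/3) = [1/8, 1/6)
  'd': [0/1 + 1/4*2/3, 0/1 + 1/4*1/1) = [1/6, 1/4) <- contains code 5/24
  emit 'd', narrow to [1/6, 1/4)

Answer: symbol=c low=0/1 high=1/2
symbol=c low=0/1 high=1/4
symbol=d low=1/6 high=1/4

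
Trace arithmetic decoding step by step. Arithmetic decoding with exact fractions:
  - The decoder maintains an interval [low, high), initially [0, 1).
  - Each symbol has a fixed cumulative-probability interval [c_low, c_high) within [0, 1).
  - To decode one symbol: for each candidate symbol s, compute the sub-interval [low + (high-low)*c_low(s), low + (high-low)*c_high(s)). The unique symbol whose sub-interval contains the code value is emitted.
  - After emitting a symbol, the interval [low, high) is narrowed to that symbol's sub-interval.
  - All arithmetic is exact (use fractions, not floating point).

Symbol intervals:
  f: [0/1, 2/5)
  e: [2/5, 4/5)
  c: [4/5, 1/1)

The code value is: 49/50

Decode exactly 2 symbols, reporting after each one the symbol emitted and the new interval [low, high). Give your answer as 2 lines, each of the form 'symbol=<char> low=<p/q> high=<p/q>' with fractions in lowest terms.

Answer: symbol=c low=4/5 high=1/1
symbol=c low=24/25 high=1/1

Derivation:
Step 1: interval [0/1, 1/1), width = 1/1 - 0/1 = 1/1
  'f': [0/1 + 1/1*0/1, 0/1 + 1/1*2/5) = [0/1, 2/5)
  'e': [0/1 + 1/1*2/5, 0/1 + 1/1*4/5) = [2/5, 4/5)
  'c': [0/1 + 1/1*4/5, 0/1 + 1/1*1/1) = [4/5, 1/1) <- contains code 49/50
  emit 'c', narrow to [4/5, 1/1)
Step 2: interval [4/5, 1/1), width = 1/1 - 4/5 = 1/5
  'f': [4/5 + 1/5*0/1, 4/5 + 1/5*2/5) = [4/5, 22/25)
  'e': [4/5 + 1/5*2/5, 4/5 + 1/5*4/5) = [22/25, 24/25)
  'c': [4/5 + 1/5*4/5, 4/5 + 1/5*1/1) = [24/25, 1/1) <- contains code 49/50
  emit 'c', narrow to [24/25, 1/1)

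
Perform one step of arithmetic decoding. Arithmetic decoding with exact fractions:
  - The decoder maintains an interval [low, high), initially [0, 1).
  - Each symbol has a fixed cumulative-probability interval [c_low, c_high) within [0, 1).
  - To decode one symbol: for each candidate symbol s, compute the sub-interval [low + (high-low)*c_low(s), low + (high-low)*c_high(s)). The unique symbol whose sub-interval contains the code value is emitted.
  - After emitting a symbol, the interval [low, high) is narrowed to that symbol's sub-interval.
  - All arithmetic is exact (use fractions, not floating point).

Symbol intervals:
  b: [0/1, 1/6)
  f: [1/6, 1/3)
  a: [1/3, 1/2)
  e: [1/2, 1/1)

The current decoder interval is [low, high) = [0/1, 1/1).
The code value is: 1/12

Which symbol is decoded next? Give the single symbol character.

Answer: b

Derivation:
Interval width = high − low = 1/1 − 0/1 = 1/1
Scaled code = (code − low) / width = (1/12 − 0/1) / 1/1 = 1/12
  b: [0/1, 1/6) ← scaled code falls here ✓
  f: [1/6, 1/3) 
  a: [1/3, 1/2) 
  e: [1/2, 1/1) 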